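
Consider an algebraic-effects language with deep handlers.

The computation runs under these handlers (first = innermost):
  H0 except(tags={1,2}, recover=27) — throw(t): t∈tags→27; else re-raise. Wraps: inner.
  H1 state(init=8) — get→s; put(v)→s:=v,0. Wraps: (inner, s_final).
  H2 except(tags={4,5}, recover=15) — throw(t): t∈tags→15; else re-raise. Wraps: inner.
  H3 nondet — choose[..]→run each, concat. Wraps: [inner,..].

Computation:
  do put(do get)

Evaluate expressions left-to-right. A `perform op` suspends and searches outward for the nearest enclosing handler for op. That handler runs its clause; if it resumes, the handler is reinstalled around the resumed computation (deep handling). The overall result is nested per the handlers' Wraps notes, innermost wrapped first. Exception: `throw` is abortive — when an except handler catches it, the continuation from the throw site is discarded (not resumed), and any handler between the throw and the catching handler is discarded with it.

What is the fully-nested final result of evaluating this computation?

Step-by-step:
get @ H1 ⇒ 8
put(8) @ H1 ⇒ s:=8
H0 returns 0
H1 returns (0, 8)
H2 returns (0, 8)
H3 returns [(0, 8)]
= [(0, 8)]

Answer: [(0, 8)]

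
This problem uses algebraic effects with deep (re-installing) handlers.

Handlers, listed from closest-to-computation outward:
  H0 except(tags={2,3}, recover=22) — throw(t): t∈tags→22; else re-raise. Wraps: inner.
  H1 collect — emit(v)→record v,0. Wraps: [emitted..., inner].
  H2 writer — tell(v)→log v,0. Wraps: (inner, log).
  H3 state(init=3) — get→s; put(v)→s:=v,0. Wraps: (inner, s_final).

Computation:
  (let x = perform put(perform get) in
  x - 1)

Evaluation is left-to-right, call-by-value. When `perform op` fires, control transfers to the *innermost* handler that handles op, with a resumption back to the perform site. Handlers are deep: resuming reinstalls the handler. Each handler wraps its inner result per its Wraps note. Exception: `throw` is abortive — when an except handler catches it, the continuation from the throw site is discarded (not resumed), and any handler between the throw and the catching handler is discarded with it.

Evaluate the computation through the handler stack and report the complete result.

Evaluation trace:
get @ H3 ⇒ 3
put(3) @ H3 ⇒ s:=3
H0 returns -1
H1 returns [-1]
H2 returns ([-1], ())
H3 returns (([-1], ()), 3)
= (([-1], ()), 3)

Answer: (([-1], ()), 3)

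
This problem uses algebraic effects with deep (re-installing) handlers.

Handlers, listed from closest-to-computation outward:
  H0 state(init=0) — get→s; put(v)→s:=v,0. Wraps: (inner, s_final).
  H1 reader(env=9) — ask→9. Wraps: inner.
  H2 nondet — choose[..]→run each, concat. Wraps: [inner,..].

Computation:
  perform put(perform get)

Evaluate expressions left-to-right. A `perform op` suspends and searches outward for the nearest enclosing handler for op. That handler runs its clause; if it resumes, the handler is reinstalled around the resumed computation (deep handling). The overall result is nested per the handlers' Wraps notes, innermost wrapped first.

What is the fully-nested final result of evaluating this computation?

Working:
get @ H0 ⇒ 0
put(0) @ H0 ⇒ s:=0
H0 returns (0, 0)
H1 returns (0, 0)
H2 returns [(0, 0)]
= [(0, 0)]

Answer: [(0, 0)]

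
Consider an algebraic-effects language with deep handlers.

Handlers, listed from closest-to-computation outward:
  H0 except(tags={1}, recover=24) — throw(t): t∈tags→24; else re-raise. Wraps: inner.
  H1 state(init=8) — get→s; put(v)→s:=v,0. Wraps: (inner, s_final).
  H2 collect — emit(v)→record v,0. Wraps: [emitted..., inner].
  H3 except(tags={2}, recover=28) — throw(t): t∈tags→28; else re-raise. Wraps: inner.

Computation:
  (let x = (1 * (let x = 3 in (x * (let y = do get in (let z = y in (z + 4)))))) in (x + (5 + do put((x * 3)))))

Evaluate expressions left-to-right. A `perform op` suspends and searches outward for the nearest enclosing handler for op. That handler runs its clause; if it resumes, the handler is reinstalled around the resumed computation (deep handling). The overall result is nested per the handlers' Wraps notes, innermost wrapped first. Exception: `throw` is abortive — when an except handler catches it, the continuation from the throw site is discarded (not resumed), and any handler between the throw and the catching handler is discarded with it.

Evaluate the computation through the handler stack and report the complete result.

Working:
get @ H1 ⇒ 8
put(108) @ H1 ⇒ s:=108
H0 returns 41
H1 returns (41, 108)
H2 returns [(41, 108)]
H3 returns [(41, 108)]
= [(41, 108)]

Answer: [(41, 108)]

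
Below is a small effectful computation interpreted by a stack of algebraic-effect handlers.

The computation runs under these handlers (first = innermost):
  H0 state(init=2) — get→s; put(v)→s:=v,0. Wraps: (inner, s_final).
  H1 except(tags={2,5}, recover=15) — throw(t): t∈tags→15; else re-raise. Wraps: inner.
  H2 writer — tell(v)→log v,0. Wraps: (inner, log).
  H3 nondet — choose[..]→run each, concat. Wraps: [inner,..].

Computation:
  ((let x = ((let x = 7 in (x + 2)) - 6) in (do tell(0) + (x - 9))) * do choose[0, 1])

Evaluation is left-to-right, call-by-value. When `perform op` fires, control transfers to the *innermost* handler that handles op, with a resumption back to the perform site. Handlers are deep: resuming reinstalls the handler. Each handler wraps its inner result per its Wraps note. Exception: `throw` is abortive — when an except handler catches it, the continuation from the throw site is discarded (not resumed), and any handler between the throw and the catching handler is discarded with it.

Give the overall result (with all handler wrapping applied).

Answer: [((0, 2), (0)), ((-6, 2), (0))]

Evaluation trace:
tell(0) @ H2 ⇒ log+=0
choose[0, 1] @ H3
  branch[0] choose=0:
    H0 returns (0, 2)
    H1 returns (0, 2)
    H2 returns ((0, 2), (0))
    H3 returns [((0, 2), (0))]
  branch[1] choose=1:
    H0 returns (-6, 2)
    H1 returns (-6, 2)
    H2 returns ((-6, 2), (0))
    H3 returns [((-6, 2), (0))]
= [((0, 2), (0)), ((-6, 2), (0))]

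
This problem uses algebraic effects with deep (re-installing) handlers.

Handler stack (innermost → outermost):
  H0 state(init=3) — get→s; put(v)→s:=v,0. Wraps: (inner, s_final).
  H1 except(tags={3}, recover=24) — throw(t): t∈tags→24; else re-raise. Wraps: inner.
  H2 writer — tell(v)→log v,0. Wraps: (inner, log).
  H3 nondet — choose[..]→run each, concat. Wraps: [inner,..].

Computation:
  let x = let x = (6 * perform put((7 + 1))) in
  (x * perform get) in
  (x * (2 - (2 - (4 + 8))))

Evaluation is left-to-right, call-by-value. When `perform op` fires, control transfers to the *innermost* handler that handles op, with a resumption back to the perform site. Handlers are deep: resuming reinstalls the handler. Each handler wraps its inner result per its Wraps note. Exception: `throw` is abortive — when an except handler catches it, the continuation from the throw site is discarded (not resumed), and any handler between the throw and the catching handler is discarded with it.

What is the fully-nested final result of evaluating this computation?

Answer: [((0, 8), ())]

Working:
put(8) @ H0 ⇒ s:=8
get @ H0 ⇒ 8
H0 returns (0, 8)
H1 returns (0, 8)
H2 returns ((0, 8), ())
H3 returns [((0, 8), ())]
= [((0, 8), ())]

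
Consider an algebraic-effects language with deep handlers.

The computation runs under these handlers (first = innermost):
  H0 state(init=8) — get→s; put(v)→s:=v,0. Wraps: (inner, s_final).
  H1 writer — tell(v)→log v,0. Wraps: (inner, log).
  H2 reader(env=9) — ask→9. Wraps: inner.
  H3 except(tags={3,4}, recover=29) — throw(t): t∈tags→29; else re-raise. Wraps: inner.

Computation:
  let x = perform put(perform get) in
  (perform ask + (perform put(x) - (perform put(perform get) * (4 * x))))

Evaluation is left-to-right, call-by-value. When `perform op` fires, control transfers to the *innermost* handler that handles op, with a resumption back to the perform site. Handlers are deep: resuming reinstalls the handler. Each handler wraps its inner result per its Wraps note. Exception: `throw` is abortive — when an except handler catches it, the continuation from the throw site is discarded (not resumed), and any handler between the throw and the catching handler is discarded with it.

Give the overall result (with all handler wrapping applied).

Evaluation trace:
get @ H0 ⇒ 8
put(8) @ H0 ⇒ s:=8
ask @ H2 ⇒ 9
put(0) @ H0 ⇒ s:=0
get @ H0 ⇒ 0
put(0) @ H0 ⇒ s:=0
H0 returns (9, 0)
H1 returns ((9, 0), ())
H2 returns ((9, 0), ())
H3 returns ((9, 0), ())
= ((9, 0), ())

Answer: ((9, 0), ())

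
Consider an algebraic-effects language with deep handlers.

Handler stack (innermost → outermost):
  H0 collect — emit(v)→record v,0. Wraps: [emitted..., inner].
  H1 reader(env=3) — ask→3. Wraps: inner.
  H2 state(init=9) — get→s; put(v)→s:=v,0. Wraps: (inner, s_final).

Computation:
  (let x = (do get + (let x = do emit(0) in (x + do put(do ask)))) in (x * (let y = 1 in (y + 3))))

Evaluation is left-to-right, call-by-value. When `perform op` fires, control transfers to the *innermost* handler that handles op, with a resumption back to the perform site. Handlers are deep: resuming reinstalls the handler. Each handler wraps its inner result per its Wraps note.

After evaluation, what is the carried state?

Answer: 3

Working:
get @ H2 ⇒ 9
emit(0) @ H0 ⇒ out+=0
ask @ H1 ⇒ 3
put(3) @ H2 ⇒ s:=3
H0 returns [0, 36]
H1 returns [0, 36]
H2 returns ([0, 36], 3)
= ([0, 36], 3)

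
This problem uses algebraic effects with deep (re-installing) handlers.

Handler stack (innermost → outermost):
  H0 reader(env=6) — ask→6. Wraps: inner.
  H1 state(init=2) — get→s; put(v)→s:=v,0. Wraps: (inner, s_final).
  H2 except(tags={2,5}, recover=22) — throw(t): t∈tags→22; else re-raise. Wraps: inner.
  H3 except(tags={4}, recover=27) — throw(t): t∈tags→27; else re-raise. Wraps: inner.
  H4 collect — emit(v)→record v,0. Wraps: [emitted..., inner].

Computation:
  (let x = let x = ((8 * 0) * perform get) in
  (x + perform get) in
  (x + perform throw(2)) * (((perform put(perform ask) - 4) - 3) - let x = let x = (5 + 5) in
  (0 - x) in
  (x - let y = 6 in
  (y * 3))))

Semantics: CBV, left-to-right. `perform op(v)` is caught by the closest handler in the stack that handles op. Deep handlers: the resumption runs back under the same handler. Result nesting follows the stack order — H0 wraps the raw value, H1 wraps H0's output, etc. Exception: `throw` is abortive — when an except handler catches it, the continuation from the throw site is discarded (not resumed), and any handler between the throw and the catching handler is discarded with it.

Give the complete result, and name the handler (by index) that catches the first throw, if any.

Answer: [22] ; first throw caught by: H2

Working:
get @ H1 ⇒ 2
get @ H1 ⇒ 2
throw(2) @ H2 caught ⇒ 22
H3 returns 22
H4 returns [22]
= [22]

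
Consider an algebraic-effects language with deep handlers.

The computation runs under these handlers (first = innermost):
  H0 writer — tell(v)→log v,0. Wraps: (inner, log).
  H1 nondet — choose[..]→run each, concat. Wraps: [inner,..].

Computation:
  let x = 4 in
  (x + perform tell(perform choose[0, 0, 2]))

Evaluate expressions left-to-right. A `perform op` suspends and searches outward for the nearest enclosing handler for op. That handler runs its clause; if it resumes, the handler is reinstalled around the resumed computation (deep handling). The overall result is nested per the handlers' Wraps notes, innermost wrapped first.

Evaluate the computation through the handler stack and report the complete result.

Evaluation trace:
choose[0, 0, 2] @ H1
  branch[0] choose=0:
    tell(0) @ H0 ⇒ log+=0
    H0 returns (4, (0))
    H1 returns [(4, (0))]
  branch[1] choose=0:
    tell(0) @ H0 ⇒ log+=0
    H0 returns (4, (0))
    H1 returns [(4, (0))]
  branch[2] choose=2:
    tell(2) @ H0 ⇒ log+=2
    H0 returns (4, (2))
    H1 returns [(4, (2))]
= [(4, (0)), (4, (0)), (4, (2))]

Answer: [(4, (0)), (4, (0)), (4, (2))]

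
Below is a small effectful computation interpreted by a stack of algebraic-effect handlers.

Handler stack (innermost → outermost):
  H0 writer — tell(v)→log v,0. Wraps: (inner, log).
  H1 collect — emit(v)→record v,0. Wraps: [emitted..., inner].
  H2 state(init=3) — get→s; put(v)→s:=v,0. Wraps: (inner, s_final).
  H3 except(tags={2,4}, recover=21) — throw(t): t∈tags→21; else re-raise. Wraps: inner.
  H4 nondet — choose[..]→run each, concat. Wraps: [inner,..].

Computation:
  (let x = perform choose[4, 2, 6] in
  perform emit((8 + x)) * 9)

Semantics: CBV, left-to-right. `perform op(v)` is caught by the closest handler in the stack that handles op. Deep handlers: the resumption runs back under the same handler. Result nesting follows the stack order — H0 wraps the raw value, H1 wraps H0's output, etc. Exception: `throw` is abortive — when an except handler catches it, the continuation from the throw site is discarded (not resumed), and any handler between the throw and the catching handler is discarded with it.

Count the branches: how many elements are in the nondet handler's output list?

Answer: 3

Evaluation trace:
choose[4, 2, 6] @ H4
  branch[0] choose=4:
    emit(12) @ H1 ⇒ out+=12
    H0 returns (0, ())
    H1 returns [12, (0, ())]
    H2 returns ([12, (0, ())], 3)
    H3 returns ([12, (0, ())], 3)
    H4 returns [([12, (0, ())], 3)]
  branch[1] choose=2:
    emit(10) @ H1 ⇒ out+=10
    H0 returns (0, ())
    H1 returns [10, (0, ())]
    H2 returns ([10, (0, ())], 3)
    H3 returns ([10, (0, ())], 3)
    H4 returns [([10, (0, ())], 3)]
  branch[2] choose=6:
    emit(14) @ H1 ⇒ out+=14
    H0 returns (0, ())
    H1 returns [14, (0, ())]
    H2 returns ([14, (0, ())], 3)
    H3 returns ([14, (0, ())], 3)
    H4 returns [([14, (0, ())], 3)]
= [([12, (0, ())], 3), ([10, (0, ())], 3), ([14, (0, ())], 3)]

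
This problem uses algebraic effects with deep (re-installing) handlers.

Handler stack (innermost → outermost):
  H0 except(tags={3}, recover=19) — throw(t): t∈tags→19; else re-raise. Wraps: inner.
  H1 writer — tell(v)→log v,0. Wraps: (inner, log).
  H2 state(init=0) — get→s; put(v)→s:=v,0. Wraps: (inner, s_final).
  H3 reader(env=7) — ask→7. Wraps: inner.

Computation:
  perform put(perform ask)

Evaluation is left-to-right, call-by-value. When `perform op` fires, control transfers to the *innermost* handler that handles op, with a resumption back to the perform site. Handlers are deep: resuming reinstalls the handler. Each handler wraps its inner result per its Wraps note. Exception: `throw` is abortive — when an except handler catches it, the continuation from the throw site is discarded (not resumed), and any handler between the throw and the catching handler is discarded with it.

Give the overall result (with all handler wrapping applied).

Step-by-step:
ask @ H3 ⇒ 7
put(7) @ H2 ⇒ s:=7
H0 returns 0
H1 returns (0, ())
H2 returns ((0, ()), 7)
H3 returns ((0, ()), 7)
= ((0, ()), 7)

Answer: ((0, ()), 7)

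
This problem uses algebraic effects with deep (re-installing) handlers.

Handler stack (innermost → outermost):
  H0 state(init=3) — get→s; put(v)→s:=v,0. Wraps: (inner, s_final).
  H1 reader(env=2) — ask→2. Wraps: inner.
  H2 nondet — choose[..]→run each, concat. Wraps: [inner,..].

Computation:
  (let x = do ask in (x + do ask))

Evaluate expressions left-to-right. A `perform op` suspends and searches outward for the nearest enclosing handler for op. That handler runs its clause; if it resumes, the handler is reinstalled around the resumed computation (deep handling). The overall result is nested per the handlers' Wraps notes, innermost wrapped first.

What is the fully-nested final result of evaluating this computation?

Answer: [(4, 3)]

Working:
ask @ H1 ⇒ 2
ask @ H1 ⇒ 2
H0 returns (4, 3)
H1 returns (4, 3)
H2 returns [(4, 3)]
= [(4, 3)]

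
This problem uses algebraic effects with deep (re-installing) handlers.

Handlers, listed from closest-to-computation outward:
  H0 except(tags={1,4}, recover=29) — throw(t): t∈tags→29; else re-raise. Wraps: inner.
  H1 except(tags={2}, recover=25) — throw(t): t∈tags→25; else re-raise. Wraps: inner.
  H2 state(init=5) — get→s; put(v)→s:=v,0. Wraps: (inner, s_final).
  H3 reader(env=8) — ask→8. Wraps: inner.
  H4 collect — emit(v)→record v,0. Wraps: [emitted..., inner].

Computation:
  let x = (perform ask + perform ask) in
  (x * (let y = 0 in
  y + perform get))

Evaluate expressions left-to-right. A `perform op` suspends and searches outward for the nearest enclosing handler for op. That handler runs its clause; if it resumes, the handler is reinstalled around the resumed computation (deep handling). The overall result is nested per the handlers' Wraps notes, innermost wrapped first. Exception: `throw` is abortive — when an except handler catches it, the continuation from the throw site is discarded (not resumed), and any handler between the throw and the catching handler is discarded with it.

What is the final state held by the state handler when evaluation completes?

Step-by-step:
ask @ H3 ⇒ 8
ask @ H3 ⇒ 8
get @ H2 ⇒ 5
H0 returns 80
H1 returns 80
H2 returns (80, 5)
H3 returns (80, 5)
H4 returns [(80, 5)]
= [(80, 5)]

Answer: 5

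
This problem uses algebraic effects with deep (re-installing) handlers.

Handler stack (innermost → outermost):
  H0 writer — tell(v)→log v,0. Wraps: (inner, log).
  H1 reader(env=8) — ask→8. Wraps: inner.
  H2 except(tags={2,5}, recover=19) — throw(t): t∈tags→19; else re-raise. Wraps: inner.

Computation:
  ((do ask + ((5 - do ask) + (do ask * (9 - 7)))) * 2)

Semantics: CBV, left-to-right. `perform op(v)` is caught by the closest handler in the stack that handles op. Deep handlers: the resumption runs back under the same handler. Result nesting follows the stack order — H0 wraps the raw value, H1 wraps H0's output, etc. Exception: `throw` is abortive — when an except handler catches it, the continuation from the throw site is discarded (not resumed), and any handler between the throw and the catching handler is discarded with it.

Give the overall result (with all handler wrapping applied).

Answer: (42, ())

Working:
ask @ H1 ⇒ 8
ask @ H1 ⇒ 8
ask @ H1 ⇒ 8
H0 returns (42, ())
H1 returns (42, ())
H2 returns (42, ())
= (42, ())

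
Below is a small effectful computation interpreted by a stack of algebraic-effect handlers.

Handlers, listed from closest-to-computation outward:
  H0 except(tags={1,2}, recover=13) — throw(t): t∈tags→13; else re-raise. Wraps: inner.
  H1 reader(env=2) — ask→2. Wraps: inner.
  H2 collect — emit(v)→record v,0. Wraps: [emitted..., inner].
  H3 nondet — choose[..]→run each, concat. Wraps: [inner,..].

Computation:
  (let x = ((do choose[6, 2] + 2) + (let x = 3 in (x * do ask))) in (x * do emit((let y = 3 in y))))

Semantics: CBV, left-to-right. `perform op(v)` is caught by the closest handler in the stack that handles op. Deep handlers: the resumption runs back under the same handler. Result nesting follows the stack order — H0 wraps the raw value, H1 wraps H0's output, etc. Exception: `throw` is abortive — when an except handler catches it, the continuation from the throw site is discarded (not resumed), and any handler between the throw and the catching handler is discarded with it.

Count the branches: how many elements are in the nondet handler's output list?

Answer: 2

Step-by-step:
choose[6, 2] @ H3
  branch[0] choose=6:
    ask @ H1 ⇒ 2
    emit(3) @ H2 ⇒ out+=3
    H0 returns 0
    H1 returns 0
    H2 returns [3, 0]
    H3 returns [[3, 0]]
  branch[1] choose=2:
    ask @ H1 ⇒ 2
    emit(3) @ H2 ⇒ out+=3
    H0 returns 0
    H1 returns 0
    H2 returns [3, 0]
    H3 returns [[3, 0]]
= [[3, 0], [3, 0]]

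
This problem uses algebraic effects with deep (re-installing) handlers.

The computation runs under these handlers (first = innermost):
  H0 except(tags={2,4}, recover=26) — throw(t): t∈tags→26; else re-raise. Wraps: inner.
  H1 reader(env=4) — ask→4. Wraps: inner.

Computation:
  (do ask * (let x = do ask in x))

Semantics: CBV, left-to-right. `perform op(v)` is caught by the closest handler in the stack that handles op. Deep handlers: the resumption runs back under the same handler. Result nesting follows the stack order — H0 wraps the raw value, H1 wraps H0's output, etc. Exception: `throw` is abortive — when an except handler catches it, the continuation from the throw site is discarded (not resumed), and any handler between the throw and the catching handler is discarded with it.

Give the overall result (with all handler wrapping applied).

Evaluation trace:
ask @ H1 ⇒ 4
ask @ H1 ⇒ 4
H0 returns 16
H1 returns 16
= 16

Answer: 16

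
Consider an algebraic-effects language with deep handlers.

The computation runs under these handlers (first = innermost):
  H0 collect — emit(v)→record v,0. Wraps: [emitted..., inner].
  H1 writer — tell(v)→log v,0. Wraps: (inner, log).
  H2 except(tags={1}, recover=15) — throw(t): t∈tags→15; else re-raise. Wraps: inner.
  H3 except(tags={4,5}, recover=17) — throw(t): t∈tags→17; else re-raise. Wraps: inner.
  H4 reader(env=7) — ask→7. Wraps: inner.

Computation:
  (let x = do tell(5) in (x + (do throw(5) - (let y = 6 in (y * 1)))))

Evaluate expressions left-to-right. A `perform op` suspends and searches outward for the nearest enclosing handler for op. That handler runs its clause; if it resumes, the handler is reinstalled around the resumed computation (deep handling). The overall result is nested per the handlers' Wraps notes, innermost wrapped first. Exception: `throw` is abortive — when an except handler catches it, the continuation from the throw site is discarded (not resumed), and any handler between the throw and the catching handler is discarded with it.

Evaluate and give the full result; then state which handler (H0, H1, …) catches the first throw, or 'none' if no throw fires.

Answer: 17 ; first throw caught by: H3

Evaluation trace:
tell(5) @ H1 ⇒ log+=5
throw(5) @ H2 re-raised
throw(5) @ H3 caught ⇒ 17
H4 returns 17
= 17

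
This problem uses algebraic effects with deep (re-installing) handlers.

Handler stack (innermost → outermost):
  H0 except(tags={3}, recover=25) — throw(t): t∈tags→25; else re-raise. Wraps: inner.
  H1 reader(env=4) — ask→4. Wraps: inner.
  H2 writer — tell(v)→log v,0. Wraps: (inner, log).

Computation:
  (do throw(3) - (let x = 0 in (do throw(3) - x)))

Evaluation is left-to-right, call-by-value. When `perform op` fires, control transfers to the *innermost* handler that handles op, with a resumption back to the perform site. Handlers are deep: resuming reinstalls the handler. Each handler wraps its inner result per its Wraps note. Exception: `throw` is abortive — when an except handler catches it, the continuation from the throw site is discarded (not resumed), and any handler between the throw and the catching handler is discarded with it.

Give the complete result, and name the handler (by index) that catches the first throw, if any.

Step-by-step:
throw(3) @ H0 caught ⇒ 25
H1 returns 25
H2 returns (25, ())
= (25, ())

Answer: (25, ()) ; first throw caught by: H0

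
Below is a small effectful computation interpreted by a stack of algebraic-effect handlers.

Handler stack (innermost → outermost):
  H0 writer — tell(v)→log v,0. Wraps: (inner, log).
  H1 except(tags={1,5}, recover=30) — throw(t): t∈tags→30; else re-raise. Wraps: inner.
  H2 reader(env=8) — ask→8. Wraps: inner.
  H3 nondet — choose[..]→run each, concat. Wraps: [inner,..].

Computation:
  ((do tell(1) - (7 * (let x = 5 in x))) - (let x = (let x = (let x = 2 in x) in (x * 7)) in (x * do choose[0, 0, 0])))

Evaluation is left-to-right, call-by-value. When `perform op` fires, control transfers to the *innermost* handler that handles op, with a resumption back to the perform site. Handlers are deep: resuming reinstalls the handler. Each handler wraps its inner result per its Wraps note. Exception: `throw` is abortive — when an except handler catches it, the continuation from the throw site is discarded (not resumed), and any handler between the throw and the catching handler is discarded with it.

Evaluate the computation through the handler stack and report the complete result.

Answer: [(-35, (1)), (-35, (1)), (-35, (1))]

Step-by-step:
tell(1) @ H0 ⇒ log+=1
choose[0, 0, 0] @ H3
  branch[0] choose=0:
    H0 returns (-35, (1))
    H1 returns (-35, (1))
    H2 returns (-35, (1))
    H3 returns [(-35, (1))]
  branch[1] choose=0:
    H0 returns (-35, (1))
    H1 returns (-35, (1))
    H2 returns (-35, (1))
    H3 returns [(-35, (1))]
  branch[2] choose=0:
    H0 returns (-35, (1))
    H1 returns (-35, (1))
    H2 returns (-35, (1))
    H3 returns [(-35, (1))]
= [(-35, (1)), (-35, (1)), (-35, (1))]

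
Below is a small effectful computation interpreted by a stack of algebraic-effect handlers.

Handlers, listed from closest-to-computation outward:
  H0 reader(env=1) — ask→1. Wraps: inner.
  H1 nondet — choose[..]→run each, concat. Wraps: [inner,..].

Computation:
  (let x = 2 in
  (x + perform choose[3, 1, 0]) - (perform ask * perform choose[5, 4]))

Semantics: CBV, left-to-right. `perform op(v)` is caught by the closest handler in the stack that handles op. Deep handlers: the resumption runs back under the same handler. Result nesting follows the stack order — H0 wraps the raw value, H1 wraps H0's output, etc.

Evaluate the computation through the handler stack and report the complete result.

Answer: [0, 1, -2, -1, -3, -2]

Evaluation trace:
choose[3, 1, 0] @ H1
  branch[0] choose=3:
    ask @ H0 ⇒ 1
    choose[5, 4] @ H1
      branch[0] choose=5:
        H0 returns 0
        H1 returns [0]
      branch[1] choose=4:
        H0 returns 1
        H1 returns [1]
  branch[1] choose=1:
    ask @ H0 ⇒ 1
    choose[5, 4] @ H1
      branch[0] choose=5:
        H0 returns -2
        H1 returns [-2]
      branch[1] choose=4:
        H0 returns -1
        H1 returns [-1]
  branch[2] choose=0:
    ask @ H0 ⇒ 1
    choose[5, 4] @ H1
      branch[0] choose=5:
        H0 returns -3
        H1 returns [-3]
      branch[1] choose=4:
        H0 returns -2
        H1 returns [-2]
= [0, 1, -2, -1, -3, -2]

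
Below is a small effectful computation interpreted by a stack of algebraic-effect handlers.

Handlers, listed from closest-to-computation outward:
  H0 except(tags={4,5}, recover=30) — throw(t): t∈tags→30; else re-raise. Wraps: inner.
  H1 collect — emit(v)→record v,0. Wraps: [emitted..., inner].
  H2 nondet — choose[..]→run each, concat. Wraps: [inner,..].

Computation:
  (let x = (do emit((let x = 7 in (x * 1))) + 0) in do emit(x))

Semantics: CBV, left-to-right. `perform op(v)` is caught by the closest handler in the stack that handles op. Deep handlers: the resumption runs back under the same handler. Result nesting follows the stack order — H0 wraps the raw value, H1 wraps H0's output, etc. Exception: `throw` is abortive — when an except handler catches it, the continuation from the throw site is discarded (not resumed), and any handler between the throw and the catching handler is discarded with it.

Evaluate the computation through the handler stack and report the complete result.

Working:
emit(7) @ H1 ⇒ out+=7
emit(0) @ H1 ⇒ out+=0
H0 returns 0
H1 returns [7, 0, 0]
H2 returns [[7, 0, 0]]
= [[7, 0, 0]]

Answer: [[7, 0, 0]]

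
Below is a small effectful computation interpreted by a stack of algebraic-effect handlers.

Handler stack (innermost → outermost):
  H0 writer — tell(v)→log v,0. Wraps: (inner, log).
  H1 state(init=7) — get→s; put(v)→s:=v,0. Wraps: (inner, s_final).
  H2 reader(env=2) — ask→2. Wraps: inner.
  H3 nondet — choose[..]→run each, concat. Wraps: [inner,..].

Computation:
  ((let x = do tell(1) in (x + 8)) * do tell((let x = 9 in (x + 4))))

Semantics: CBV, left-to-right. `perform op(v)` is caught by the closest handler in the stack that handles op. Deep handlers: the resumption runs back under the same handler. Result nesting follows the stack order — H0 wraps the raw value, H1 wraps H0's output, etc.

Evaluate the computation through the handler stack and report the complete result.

Answer: [((0, (1, 13)), 7)]

Evaluation trace:
tell(1) @ H0 ⇒ log+=1
tell(13) @ H0 ⇒ log+=13
H0 returns (0, (1, 13))
H1 returns ((0, (1, 13)), 7)
H2 returns ((0, (1, 13)), 7)
H3 returns [((0, (1, 13)), 7)]
= [((0, (1, 13)), 7)]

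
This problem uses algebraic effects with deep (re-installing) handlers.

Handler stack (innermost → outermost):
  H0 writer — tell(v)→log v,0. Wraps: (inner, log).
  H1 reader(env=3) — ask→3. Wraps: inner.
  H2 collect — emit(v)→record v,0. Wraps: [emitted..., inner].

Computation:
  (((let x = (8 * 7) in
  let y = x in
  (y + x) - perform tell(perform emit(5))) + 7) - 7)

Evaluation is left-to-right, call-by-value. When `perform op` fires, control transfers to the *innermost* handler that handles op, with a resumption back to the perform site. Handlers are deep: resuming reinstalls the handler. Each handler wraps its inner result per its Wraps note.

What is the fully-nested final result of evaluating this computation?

Evaluation trace:
emit(5) @ H2 ⇒ out+=5
tell(0) @ H0 ⇒ log+=0
H0 returns (112, (0))
H1 returns (112, (0))
H2 returns [5, (112, (0))]
= [5, (112, (0))]

Answer: [5, (112, (0))]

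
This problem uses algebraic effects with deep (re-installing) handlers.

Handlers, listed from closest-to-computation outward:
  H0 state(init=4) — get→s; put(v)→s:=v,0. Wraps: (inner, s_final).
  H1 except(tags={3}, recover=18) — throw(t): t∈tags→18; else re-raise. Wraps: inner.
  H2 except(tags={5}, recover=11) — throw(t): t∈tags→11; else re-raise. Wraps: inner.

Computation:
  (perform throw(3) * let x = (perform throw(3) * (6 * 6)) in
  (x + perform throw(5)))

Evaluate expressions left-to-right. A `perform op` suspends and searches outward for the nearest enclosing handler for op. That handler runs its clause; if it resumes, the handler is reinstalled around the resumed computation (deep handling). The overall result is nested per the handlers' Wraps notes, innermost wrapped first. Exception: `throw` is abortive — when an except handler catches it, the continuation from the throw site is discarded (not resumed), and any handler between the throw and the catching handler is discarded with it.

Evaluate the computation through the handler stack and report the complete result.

Answer: 18

Working:
throw(3) @ H1 caught ⇒ 18
H2 returns 18
= 18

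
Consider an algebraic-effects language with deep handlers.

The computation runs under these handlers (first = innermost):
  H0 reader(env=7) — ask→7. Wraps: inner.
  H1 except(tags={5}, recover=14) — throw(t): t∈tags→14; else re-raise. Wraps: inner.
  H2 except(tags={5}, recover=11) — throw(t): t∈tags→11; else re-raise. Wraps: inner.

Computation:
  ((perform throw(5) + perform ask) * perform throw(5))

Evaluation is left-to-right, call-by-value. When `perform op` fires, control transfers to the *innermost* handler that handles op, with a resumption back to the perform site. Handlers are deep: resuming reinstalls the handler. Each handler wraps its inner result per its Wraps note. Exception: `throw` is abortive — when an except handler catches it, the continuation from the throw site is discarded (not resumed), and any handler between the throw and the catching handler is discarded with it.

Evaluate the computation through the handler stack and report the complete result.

Answer: 14

Evaluation trace:
throw(5) @ H1 caught ⇒ 14
H2 returns 14
= 14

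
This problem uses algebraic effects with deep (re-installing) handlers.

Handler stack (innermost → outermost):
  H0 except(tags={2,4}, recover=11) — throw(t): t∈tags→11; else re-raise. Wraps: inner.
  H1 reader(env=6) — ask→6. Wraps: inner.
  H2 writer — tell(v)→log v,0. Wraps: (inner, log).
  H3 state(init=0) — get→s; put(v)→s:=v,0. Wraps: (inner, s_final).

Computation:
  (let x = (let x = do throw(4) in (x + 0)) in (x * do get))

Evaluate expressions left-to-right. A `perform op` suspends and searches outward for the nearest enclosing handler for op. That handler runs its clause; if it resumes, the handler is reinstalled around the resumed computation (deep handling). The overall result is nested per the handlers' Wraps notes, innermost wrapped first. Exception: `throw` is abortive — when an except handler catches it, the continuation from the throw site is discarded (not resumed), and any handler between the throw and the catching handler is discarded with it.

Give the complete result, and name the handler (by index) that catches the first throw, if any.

Answer: ((11, ()), 0) ; first throw caught by: H0

Evaluation trace:
throw(4) @ H0 caught ⇒ 11
H1 returns 11
H2 returns (11, ())
H3 returns ((11, ()), 0)
= ((11, ()), 0)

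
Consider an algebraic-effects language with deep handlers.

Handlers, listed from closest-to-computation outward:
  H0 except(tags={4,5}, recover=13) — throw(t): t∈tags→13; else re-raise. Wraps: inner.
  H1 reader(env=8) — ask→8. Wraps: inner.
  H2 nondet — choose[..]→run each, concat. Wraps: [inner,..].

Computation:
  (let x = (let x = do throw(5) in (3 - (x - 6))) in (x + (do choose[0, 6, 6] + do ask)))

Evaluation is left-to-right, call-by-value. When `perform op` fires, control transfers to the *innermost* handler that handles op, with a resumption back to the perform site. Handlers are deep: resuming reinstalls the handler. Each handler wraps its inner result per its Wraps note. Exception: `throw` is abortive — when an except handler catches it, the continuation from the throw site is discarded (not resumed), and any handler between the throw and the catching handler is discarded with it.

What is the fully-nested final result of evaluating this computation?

Evaluation trace:
throw(5) @ H0 caught ⇒ 13
H1 returns 13
H2 returns [13]
= [13]

Answer: [13]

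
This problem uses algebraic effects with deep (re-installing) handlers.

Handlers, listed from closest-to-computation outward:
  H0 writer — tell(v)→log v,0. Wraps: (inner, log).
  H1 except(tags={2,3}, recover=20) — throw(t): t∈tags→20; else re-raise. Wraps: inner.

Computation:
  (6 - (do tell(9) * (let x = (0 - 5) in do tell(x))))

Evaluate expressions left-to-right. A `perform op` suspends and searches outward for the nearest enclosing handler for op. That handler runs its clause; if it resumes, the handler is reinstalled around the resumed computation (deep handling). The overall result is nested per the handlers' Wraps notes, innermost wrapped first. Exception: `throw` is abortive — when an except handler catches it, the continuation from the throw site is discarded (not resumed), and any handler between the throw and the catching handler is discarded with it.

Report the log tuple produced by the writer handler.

Answer: (9, -5)

Evaluation trace:
tell(9) @ H0 ⇒ log+=9
tell(-5) @ H0 ⇒ log+=-5
H0 returns (6, (9, -5))
H1 returns (6, (9, -5))
= (6, (9, -5))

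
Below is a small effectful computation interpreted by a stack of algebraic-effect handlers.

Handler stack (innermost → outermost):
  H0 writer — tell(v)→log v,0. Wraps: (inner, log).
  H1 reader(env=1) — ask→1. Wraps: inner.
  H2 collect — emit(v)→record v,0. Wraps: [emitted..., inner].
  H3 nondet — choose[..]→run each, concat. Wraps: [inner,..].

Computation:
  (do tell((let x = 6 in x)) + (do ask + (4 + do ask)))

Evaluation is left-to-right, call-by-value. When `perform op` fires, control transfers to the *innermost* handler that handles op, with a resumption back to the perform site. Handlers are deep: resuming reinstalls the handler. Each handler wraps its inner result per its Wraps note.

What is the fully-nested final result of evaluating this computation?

Answer: [[(6, (6))]]

Working:
tell(6) @ H0 ⇒ log+=6
ask @ H1 ⇒ 1
ask @ H1 ⇒ 1
H0 returns (6, (6))
H1 returns (6, (6))
H2 returns [(6, (6))]
H3 returns [[(6, (6))]]
= [[(6, (6))]]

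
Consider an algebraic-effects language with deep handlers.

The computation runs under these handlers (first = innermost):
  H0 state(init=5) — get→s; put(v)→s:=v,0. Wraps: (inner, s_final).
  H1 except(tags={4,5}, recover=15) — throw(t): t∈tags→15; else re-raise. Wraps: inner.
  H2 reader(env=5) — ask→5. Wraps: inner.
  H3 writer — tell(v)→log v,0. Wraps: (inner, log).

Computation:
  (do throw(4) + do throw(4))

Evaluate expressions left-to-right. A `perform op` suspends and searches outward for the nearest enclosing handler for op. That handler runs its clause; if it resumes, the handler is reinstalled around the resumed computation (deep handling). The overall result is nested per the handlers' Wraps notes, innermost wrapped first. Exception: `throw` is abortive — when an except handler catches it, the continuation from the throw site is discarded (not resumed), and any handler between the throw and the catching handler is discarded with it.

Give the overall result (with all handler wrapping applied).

Working:
throw(4) @ H1 caught ⇒ 15
H2 returns 15
H3 returns (15, ())
= (15, ())

Answer: (15, ())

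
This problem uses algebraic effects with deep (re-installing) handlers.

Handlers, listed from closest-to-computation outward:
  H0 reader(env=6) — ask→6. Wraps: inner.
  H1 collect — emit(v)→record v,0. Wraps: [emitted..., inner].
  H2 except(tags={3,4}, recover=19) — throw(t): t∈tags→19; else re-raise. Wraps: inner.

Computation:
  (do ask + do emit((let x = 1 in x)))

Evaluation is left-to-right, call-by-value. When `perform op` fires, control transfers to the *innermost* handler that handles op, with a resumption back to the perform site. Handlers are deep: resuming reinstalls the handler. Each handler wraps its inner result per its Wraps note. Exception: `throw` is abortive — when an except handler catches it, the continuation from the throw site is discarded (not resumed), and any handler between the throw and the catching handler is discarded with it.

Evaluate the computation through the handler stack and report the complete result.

Working:
ask @ H0 ⇒ 6
emit(1) @ H1 ⇒ out+=1
H0 returns 6
H1 returns [1, 6]
H2 returns [1, 6]
= [1, 6]

Answer: [1, 6]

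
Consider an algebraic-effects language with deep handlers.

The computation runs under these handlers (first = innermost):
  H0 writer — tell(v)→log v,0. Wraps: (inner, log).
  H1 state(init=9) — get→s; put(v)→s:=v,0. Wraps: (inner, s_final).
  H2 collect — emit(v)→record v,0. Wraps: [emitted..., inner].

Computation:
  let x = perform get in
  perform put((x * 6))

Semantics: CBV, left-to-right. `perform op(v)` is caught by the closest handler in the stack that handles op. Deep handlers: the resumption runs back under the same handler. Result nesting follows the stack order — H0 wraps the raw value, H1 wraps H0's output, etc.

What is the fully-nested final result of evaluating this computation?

Step-by-step:
get @ H1 ⇒ 9
put(54) @ H1 ⇒ s:=54
H0 returns (0, ())
H1 returns ((0, ()), 54)
H2 returns [((0, ()), 54)]
= [((0, ()), 54)]

Answer: [((0, ()), 54)]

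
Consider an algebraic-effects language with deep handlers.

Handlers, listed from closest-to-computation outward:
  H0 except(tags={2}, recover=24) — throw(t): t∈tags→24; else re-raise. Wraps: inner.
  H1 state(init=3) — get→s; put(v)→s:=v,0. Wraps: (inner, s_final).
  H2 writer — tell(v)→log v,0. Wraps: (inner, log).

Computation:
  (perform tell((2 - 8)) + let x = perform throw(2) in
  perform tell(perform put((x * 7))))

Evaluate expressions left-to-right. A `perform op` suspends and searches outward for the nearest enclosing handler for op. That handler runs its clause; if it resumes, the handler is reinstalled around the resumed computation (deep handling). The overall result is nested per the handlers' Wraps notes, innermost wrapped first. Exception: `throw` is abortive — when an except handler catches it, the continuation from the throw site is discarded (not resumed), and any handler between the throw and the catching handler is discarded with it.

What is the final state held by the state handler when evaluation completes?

Answer: 3

Step-by-step:
tell(-6) @ H2 ⇒ log+=-6
throw(2) @ H0 caught ⇒ 24
H1 returns (24, 3)
H2 returns ((24, 3), (-6))
= ((24, 3), (-6))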